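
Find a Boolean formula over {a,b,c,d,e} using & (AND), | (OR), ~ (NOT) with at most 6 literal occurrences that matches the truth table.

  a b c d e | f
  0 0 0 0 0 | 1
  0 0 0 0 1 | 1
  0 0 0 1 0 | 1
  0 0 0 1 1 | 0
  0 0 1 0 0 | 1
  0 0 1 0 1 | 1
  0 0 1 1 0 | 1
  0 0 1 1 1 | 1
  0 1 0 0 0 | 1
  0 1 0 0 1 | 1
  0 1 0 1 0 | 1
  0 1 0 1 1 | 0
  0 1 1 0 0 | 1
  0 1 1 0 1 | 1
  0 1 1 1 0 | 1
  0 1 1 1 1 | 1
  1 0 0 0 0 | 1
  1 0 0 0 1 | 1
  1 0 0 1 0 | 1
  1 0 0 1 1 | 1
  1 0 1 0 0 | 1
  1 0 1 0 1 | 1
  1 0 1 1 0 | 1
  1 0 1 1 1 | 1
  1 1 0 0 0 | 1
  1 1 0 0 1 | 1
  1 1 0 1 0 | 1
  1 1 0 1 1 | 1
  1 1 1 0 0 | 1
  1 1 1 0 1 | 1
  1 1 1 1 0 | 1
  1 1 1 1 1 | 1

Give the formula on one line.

((~e | (a | (~d & ~a))) | c)

  ~e = 10101010101010101010101010101010
  ~d = 11001100110011001100110011001100
  ~a = 11111111111111110000000000000000
  (~d & ~a) = 11001100110011000000000000000000
  (a | (~d & ~a)) = 11001100110011001111111111111111
  (~e | (a | (~d & ~a))) = 11101110111011101111111111111111
  ((~e | (a | (~d & ~a))) | c) = 11101111111011111111111111111111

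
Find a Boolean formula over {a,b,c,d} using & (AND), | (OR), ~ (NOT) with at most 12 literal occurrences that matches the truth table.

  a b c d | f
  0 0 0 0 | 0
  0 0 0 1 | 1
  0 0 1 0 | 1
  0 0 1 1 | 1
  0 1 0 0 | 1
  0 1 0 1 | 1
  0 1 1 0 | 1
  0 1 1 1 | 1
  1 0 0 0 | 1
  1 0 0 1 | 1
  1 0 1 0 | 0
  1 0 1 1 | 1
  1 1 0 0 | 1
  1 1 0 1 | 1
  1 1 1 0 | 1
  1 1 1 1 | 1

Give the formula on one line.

  ~c = 1100110011001100
  (~c | b) = 1100111111001111
  (a & (~c | b)) = 0000000011001111
  (b | (a & (~c | b))) = 0000111111001111
  ~a = 1111111100000000
  (c & ~a) = 0011001100000000
  (d & ~c) = 0100010001000100
  ((c & ~a) | (d & ~c)) = 0111011101000100
  (((c & ~a) | (d & ~c)) | d) = 0111011101010101
  ((b | (a & (~c | b))) | (((c & ~a) | (d & ~c)) | d)) = 0111111111011111

((b | (a & (~c | b))) | (((c & ~a) | (d & ~c)) | d))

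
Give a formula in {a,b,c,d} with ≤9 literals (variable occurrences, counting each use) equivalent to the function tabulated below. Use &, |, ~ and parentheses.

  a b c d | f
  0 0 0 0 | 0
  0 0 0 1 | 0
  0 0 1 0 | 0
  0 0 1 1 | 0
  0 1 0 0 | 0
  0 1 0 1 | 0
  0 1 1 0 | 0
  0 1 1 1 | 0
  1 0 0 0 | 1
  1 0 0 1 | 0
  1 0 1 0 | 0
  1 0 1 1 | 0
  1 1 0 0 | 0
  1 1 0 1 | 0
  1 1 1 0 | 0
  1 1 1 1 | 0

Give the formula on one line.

((~b & ((~c | ~b) & (c | (~d & a)))) & ~c)

  ~b = 1111000011110000
  ~c = 1100110011001100
  (~c | ~b) = 1111110011111100
  ~d = 1010101010101010
  (~d & a) = 0000000010101010
  (c | (~d & a)) = 0011001110111011
  ((~c | ~b) & (c | (~d & a))) = 0011000010111000
  (~b & ((~c | ~b) & (c | (~d & a)))) = 0011000010110000
  ((~b & ((~c | ~b) & (c | (~d & a)))) & ~c) = 0000000010000000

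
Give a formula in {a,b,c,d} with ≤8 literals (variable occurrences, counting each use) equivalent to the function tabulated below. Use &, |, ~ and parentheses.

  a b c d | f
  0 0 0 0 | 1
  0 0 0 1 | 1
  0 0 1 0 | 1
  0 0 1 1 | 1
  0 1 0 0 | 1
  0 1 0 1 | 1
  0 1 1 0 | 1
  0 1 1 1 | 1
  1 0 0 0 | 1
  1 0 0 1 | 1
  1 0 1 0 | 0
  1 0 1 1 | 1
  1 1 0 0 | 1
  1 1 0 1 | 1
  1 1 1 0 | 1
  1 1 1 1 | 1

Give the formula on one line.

  ~a = 1111111100000000
  ~b = 1111000011110000
  (~b & a) = 0000000011110000
  ((~b & a) | c) = 0011001111110011
  (d & ((~b & a) | c)) = 0001000101010001
  ((d & ((~b & a) | c)) | b) = 0001111101011111
  (~a | ((d & ((~b & a) | c)) | b)) = 1111111101011111
  ~c = 1100110011001100
  ((~a | ((d & ((~b & a) | c)) | b)) | ~c) = 1111111111011111

((~a | ((d & ((~b & a) | c)) | b)) | ~c)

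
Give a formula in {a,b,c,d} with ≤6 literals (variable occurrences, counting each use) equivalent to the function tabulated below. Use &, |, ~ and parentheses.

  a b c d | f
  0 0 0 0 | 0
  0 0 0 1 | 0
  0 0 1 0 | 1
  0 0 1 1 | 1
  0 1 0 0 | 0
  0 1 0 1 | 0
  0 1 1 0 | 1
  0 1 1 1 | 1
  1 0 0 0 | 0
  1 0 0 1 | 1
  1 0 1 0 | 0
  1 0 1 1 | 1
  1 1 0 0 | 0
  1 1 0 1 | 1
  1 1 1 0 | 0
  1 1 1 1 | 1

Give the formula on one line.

  (a & d) = 0000000001010101
  ~a = 1111111100000000
  (c & ~a) = 0011001100000000
  ((a & d) | (c & ~a)) = 0011001101010101

((a & d) | (c & ~a))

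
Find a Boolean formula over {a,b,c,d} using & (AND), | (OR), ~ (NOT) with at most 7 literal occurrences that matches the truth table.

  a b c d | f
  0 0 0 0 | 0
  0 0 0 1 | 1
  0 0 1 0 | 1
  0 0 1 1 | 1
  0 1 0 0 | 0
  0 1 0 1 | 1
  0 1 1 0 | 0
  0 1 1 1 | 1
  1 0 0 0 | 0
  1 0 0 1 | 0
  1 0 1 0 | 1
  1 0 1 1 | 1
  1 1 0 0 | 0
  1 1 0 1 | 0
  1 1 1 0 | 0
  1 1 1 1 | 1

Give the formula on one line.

((~a | c) & ((c & ~b) | d))

  ~a = 1111111100000000
  (~a | c) = 1111111100110011
  ~b = 1111000011110000
  (c & ~b) = 0011000000110000
  ((c & ~b) | d) = 0111010101110101
  ((~a | c) & ((c & ~b) | d)) = 0111010100110001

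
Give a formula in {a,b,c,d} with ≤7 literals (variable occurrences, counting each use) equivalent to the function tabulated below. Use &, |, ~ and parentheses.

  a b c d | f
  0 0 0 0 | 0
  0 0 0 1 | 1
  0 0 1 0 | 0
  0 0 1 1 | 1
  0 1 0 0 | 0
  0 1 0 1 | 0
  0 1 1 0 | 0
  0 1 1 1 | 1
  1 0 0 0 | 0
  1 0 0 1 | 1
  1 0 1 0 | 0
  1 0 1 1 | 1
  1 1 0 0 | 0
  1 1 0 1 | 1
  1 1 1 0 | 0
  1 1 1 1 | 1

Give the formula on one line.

  ~b = 1111000011110000
  (c | ~b) = 1111001111110011
  (a | (c | ~b)) = 1111001111111111
  (d & (a | (c | ~b))) = 0101000101010101

(d & (a | (c | ~b)))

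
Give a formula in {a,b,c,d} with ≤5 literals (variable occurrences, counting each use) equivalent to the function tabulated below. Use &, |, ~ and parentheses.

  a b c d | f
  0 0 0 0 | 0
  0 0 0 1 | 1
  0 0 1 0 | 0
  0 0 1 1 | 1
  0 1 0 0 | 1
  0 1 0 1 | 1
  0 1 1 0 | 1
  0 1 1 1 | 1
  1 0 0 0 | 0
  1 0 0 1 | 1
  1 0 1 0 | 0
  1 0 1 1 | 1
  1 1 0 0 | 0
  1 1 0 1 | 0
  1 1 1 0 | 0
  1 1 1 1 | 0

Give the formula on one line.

  ~a = 1111111100000000
  (~a & b) = 0000111100000000
  ~b = 1111000011110000
  (d & ~b) = 0101000001010000
  ((~a & b) | (d & ~b)) = 0101111101010000

((~a & b) | (d & ~b))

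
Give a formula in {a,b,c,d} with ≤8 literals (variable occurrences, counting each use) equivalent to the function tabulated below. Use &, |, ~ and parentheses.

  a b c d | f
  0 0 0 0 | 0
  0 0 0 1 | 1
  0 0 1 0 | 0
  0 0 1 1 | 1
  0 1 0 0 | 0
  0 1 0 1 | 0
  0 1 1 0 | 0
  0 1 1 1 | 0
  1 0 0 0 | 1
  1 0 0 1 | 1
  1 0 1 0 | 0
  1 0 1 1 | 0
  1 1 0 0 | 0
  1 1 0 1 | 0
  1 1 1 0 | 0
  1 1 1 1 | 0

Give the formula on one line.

  ~b = 1111000011110000
  (a | d) = 0101010111111111
  (~b & (a | d)) = 0101000011110000
  ~c = 1100110011001100
  ~a = 1111111100000000
  (~c | ~a) = 1111111111001100
  ((~b & (a | d)) & (~c | ~a)) = 0101000011000000

((~b & (a | d)) & (~c | ~a))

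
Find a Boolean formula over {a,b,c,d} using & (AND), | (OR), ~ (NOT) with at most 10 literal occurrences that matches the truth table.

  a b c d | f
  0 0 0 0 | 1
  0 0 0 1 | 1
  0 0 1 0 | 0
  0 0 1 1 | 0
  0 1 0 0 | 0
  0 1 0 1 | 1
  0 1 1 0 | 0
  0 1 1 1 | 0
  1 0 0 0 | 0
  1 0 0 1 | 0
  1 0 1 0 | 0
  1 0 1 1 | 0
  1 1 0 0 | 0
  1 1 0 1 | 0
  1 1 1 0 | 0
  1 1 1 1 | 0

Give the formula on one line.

((~c & ((~a & c) | ((~c & d) | ~b))) & (~a & (a | ~c)))

  ~c = 1100110011001100
  ~a = 1111111100000000
  (~a & c) = 0011001100000000
  (~c & d) = 0100010001000100
  ~b = 1111000011110000
  ((~c & d) | ~b) = 1111010011110100
  ((~a & c) | ((~c & d) | ~b)) = 1111011111110100
  (~c & ((~a & c) | ((~c & d) | ~b))) = 1100010011000100
  (a | ~c) = 1100110011111111
  (~a & (a | ~c)) = 1100110000000000
  ((~c & ((~a & c) | ((~c & d) | ~b))) & (~a & (a | ~c))) = 1100010000000000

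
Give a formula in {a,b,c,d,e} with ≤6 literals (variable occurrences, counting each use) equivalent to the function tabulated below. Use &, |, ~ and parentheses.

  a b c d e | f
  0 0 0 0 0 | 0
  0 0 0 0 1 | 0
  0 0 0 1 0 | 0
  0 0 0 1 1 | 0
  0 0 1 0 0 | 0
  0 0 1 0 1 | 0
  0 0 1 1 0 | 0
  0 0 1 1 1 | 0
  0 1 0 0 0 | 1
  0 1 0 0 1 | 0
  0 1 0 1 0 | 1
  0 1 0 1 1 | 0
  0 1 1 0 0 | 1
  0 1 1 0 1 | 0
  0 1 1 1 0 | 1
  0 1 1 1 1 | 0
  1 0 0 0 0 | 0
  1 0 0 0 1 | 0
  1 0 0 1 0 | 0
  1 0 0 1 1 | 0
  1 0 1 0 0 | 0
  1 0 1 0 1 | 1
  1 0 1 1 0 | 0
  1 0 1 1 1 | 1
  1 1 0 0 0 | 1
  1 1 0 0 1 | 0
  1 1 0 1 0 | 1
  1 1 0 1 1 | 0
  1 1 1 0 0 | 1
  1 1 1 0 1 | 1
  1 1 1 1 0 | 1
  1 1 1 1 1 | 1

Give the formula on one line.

  (e & c) = 00000101000001010000010100000101
  ((e & c) & a) = 00000000000000000000010100000101
  ~e = 10101010101010101010101010101010
  (~e & b) = 00000000101010100000000010101010
  (((e & c) & a) | (~e & b)) = 00000000101010100000010110101111

(((e & c) & a) | (~e & b))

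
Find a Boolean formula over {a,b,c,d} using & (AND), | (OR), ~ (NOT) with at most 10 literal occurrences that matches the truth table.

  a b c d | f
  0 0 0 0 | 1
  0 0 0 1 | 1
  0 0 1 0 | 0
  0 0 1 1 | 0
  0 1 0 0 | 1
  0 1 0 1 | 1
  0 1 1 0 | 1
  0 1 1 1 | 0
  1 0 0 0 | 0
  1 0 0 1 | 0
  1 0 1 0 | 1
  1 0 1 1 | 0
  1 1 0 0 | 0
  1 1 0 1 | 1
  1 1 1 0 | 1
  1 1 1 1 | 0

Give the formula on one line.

(((c | ~a) | (d & b)) & (((a | b) & ~d) | ~c))

  ~a = 1111111100000000
  (c | ~a) = 1111111100110011
  (d & b) = 0000010100000101
  ((c | ~a) | (d & b)) = 1111111100110111
  (a | b) = 0000111111111111
  ~d = 1010101010101010
  ((a | b) & ~d) = 0000101010101010
  ~c = 1100110011001100
  (((a | b) & ~d) | ~c) = 1100111011101110
  (((c | ~a) | (d & b)) & (((a | b) & ~d) | ~c)) = 1100111000100110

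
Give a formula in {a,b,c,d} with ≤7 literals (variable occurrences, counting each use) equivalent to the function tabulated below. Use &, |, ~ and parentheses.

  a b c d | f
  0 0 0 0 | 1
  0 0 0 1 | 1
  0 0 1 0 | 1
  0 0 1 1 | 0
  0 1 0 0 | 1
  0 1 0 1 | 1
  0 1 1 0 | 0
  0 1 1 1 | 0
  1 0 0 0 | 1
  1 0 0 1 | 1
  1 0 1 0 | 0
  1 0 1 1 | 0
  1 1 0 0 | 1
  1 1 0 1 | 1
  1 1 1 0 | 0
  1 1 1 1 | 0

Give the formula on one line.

(~c | (~a & (a | (~b & ~d))))

  ~c = 1100110011001100
  ~a = 1111111100000000
  ~b = 1111000011110000
  ~d = 1010101010101010
  (~b & ~d) = 1010000010100000
  (a | (~b & ~d)) = 1010000011111111
  (~a & (a | (~b & ~d))) = 1010000000000000
  (~c | (~a & (a | (~b & ~d)))) = 1110110011001100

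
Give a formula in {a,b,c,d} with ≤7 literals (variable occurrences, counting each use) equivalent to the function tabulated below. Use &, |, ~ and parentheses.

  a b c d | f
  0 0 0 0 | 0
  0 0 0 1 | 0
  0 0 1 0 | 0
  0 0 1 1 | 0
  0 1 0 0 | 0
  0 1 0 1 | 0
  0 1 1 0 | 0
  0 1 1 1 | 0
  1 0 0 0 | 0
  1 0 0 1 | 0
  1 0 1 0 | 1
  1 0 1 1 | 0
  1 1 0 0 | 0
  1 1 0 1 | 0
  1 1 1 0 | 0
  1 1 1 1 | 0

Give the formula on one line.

  ~d = 1010101010101010
  (a & ~d) = 0000000010101010
  ~b = 1111000011110000
  ((a & ~d) & ~b) = 0000000010100000
  (((a & ~d) & ~b) & c) = 0000000000100000

(((a & ~d) & ~b) & c)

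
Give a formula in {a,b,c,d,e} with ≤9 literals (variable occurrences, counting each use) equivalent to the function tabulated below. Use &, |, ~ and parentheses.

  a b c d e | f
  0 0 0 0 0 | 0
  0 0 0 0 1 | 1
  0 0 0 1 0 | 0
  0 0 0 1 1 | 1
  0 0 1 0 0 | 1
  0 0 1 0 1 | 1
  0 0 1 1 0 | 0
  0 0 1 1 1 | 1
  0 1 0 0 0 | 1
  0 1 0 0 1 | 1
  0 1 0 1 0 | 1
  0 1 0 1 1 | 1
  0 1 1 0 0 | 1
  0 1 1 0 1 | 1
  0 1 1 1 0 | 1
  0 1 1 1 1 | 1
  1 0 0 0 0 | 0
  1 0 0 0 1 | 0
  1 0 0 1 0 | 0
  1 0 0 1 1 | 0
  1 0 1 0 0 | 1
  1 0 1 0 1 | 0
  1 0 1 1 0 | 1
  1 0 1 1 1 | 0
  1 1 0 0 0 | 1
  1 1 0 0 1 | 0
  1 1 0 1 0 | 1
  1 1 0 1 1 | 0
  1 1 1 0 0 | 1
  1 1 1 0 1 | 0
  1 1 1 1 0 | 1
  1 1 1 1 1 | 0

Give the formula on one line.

  ~d = 11001100110011001100110011001100
  (c & ~d) = 00001100000011000000110000001100
  ((c & ~d) | a) = 00001100000011001111111111111111
  ~b = 11111111000000001111111100000000
  (c & ~b) = 00001111000000000000111100000000
  (((c & ~d) | a) & (c & ~b)) = 00001100000000000000111100000000
  ((((c & ~d) | a) & (c & ~b)) | b) = 00001100111111110000111111111111
  (((((c & ~d) | a) & (c & ~b)) | b) | e) = 01011101111111110101111111111111
  ~a = 11111111111111110000000000000000
  ~e = 10101010101010101010101010101010
  (~a | ~e) = 11111111111111111010101010101010
  ((((((c & ~d) | a) & (c & ~b)) | b) | e) & (~a | ~e)) = 01011101111111110000101010101010

((((((c & ~d) | a) & (c & ~b)) | b) | e) & (~a | ~e))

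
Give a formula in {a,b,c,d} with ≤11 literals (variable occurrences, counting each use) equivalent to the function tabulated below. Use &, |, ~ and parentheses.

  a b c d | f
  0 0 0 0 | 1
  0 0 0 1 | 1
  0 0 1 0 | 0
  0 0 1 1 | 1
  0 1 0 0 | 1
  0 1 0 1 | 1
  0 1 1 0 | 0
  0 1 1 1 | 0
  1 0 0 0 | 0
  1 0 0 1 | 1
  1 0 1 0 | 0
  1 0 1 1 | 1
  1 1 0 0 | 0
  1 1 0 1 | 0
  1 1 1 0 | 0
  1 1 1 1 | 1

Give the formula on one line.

  (a & b) = 0000000000001111
  ~c = 1100110011001100
  ((a & b) | ~c) = 1100110011001111
  ~a = 1111111100000000
  (~a | c) = 1111111100110011
  (d | ~c) = 1101110111011101
  ((~a | c) & (d | ~c)) = 1101110100010001
  (((a & b) | ~c) & ((~a | c) & (d | ~c))) = 1100110000000001
  ~b = 1111000011110000
  (~b & d) = 0101000001010000
  ((((a & b) | ~c) & ((~a | c) & (d | ~c))) | (~b & d)) = 1101110001010001

((((a & b) | ~c) & ((~a | c) & (d | ~c))) | (~b & d))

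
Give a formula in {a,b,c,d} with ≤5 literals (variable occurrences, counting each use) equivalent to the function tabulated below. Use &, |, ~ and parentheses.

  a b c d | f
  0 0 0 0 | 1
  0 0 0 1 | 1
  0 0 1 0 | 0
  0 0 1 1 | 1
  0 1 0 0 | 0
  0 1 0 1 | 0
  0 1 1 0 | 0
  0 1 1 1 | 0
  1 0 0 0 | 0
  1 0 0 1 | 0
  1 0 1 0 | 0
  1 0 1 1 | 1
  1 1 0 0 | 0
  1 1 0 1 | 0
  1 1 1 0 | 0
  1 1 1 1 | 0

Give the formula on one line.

  ~b = 1111000011110000
  ~a = 1111111100000000
  (~a | c) = 1111111100110011
  (~b & (~a | c)) = 1111000000110000
  ~c = 1100110011001100
  (~c | d) = 1101110111011101
  ((~b & (~a | c)) & (~c | d)) = 1101000000010000

((~b & (~a | c)) & (~c | d))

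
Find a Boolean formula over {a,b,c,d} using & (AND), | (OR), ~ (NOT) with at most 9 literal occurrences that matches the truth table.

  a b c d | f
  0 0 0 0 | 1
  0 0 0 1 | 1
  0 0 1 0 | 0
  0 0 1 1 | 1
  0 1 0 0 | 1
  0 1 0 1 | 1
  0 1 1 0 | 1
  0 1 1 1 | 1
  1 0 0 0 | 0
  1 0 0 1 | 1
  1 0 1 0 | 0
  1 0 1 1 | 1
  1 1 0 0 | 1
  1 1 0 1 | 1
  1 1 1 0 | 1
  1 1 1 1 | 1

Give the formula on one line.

((b & ~d) | ((c & b) | (d | (~a & ~c))))

  ~d = 1010101010101010
  (b & ~d) = 0000101000001010
  (c & b) = 0000001100000011
  ~a = 1111111100000000
  ~c = 1100110011001100
  (~a & ~c) = 1100110000000000
  (d | (~a & ~c)) = 1101110101010101
  ((c & b) | (d | (~a & ~c))) = 1101111101010111
  ((b & ~d) | ((c & b) | (d | (~a & ~c)))) = 1101111101011111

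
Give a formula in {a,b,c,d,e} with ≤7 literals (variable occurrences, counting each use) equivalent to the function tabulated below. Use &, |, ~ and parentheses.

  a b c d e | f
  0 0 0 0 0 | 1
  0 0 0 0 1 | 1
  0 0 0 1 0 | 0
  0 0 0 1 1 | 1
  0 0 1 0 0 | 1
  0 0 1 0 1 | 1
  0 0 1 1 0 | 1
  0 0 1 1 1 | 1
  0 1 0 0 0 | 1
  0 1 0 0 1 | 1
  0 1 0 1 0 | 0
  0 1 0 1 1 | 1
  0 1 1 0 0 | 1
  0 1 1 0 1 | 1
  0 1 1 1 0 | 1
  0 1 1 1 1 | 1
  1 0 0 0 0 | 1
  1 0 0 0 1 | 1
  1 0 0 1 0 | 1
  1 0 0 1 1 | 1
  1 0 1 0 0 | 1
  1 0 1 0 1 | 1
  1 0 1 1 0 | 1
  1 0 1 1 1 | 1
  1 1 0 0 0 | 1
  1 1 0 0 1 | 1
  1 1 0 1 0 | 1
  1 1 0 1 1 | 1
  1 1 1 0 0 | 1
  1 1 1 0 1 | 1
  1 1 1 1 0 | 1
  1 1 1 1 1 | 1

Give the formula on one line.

  ~d = 11001100110011001100110011001100
  (c | ~d) = 11001111110011111100111111001111
  (a | (c | ~d)) = 11001111110011111111111111111111
  (c | e) = 01011111010111110101111101011111
  ((a | (c | ~d)) | (c | e)) = 11011111110111111111111111111111

((a | (c | ~d)) | (c | e))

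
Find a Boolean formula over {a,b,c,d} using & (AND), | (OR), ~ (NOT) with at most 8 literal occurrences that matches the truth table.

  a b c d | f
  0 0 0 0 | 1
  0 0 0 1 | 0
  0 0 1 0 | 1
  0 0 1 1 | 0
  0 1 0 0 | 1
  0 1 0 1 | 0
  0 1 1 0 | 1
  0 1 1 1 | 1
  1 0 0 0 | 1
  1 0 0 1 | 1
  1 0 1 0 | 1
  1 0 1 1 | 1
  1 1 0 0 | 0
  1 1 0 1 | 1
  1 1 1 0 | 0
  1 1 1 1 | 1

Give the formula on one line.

(((~a | ~b) | d) & (a | ((c & (b | ~c)) | ~d)))

  ~a = 1111111100000000
  ~b = 1111000011110000
  (~a | ~b) = 1111111111110000
  ((~a | ~b) | d) = 1111111111110101
  ~c = 1100110011001100
  (b | ~c) = 1100111111001111
  (c & (b | ~c)) = 0000001100000011
  ~d = 1010101010101010
  ((c & (b | ~c)) | ~d) = 1010101110101011
  (a | ((c & (b | ~c)) | ~d)) = 1010101111111111
  (((~a | ~b) | d) & (a | ((c & (b | ~c)) | ~d))) = 1010101111110101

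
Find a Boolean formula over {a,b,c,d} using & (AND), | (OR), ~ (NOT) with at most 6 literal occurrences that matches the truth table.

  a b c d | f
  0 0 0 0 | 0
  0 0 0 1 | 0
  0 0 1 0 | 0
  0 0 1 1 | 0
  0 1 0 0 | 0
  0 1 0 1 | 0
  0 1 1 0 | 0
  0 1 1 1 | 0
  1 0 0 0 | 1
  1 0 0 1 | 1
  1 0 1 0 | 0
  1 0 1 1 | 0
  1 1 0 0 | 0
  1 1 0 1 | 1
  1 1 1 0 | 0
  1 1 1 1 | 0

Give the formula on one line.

(~c & (a & (~b | d)))

  ~c = 1100110011001100
  ~b = 1111000011110000
  (~b | d) = 1111010111110101
  (a & (~b | d)) = 0000000011110101
  (~c & (a & (~b | d))) = 0000000011000100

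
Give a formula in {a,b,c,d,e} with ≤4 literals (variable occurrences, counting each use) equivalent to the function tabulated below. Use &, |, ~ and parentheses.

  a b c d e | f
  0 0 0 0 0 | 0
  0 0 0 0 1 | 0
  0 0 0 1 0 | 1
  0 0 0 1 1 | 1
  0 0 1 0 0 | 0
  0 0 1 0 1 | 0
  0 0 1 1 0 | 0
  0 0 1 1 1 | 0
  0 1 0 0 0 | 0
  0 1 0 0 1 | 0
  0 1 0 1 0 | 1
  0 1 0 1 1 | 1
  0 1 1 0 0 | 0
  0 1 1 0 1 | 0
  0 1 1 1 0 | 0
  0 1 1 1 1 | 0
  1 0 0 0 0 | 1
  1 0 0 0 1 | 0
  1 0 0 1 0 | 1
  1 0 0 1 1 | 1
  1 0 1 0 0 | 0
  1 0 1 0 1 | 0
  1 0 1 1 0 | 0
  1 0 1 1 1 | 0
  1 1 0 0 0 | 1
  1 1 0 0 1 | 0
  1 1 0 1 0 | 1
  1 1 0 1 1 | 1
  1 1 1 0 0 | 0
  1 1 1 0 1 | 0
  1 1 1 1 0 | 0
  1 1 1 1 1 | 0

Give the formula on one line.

(~c & (d | (~e & a)))

  ~c = 11110000111100001111000011110000
  ~e = 10101010101010101010101010101010
  (~e & a) = 00000000000000001010101010101010
  (d | (~e & a)) = 00110011001100111011101110111011
  (~c & (d | (~e & a))) = 00110000001100001011000010110000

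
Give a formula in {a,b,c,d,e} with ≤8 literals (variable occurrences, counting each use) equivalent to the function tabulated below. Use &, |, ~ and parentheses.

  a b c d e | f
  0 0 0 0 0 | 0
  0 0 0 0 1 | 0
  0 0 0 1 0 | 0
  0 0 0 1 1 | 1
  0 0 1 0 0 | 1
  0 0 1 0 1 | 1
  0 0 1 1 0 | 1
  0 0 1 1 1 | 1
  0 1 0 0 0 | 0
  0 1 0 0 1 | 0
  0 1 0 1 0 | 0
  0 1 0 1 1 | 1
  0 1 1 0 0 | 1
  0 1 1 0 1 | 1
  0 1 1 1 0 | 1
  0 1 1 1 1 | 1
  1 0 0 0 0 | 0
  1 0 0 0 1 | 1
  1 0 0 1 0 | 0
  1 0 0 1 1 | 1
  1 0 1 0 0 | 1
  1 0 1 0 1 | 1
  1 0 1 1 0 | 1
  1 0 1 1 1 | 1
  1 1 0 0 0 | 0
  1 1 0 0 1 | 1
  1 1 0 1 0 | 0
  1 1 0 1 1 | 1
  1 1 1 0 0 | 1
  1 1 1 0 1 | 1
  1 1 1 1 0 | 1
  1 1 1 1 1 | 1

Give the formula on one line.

  (e & d) = 00010001000100010001000100010001
  ~c = 11110000111100001111000011110000
  ~a = 11111111111111110000000000000000
  (~a & b) = 00000000111111110000000000000000
  (e | (~a & b)) = 01010101111111110101010101010101
  (a & (e | (~a & b))) = 00000000000000000101010101010101
  (~c & (a & (e | (~a & b)))) = 00000000000000000101000001010000
  (c | (~c & (a & (e | (~a & b))))) = 00001111000011110101111101011111
  ((e & d) | (c | (~c & (a & (e | (~a & b)))))) = 00011111000111110101111101011111

((e & d) | (c | (~c & (a & (e | (~a & b))))))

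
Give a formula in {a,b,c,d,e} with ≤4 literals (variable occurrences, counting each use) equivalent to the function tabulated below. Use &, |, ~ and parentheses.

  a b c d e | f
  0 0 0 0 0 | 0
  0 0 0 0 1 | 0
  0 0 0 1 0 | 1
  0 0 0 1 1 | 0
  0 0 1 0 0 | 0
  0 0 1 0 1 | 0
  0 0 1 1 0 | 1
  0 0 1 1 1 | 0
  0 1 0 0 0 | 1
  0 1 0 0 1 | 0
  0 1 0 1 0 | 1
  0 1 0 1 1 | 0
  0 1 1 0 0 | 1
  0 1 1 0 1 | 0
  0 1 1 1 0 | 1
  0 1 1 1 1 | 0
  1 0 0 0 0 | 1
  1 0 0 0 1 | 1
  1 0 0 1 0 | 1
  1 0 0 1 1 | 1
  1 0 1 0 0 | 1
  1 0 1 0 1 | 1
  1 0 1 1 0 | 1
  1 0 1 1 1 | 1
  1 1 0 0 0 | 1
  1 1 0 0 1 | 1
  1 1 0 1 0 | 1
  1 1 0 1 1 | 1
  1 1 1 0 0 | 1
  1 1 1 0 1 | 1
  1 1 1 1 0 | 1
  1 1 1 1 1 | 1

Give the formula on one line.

  (b | d) = 00110011111111110011001111111111
  ~e = 10101010101010101010101010101010
  ((b | d) & ~e) = 00100010101010100010001010101010
  (((b | d) & ~e) | a) = 00100010101010101111111111111111

(((b | d) & ~e) | a)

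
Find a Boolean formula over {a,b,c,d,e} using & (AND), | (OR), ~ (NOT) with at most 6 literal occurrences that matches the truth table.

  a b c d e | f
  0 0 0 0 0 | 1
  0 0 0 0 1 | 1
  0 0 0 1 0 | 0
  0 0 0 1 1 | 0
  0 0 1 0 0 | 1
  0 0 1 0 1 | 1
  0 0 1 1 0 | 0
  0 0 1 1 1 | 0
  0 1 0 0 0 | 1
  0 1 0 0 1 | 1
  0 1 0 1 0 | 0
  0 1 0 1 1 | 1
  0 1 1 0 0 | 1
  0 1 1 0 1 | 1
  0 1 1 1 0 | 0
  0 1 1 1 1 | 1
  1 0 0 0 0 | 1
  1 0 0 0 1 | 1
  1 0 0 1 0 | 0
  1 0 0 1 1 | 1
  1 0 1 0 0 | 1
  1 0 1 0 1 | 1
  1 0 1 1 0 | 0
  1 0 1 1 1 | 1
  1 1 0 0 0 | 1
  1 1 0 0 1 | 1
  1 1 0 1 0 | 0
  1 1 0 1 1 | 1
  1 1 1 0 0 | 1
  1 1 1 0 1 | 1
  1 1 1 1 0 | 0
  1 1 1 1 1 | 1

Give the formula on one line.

  (e & b) = 00000000010101010000000001010101
  (e & a) = 00000000000000000101010101010101
  (d & (e & a)) = 00000000000000000001000100010001
  ((e & b) | (d & (e & a))) = 00000000010101010001000101010101
  ~d = 11001100110011001100110011001100
  (((e & b) | (d & (e & a))) | ~d) = 11001100110111011101110111011101

(((e & b) | (d & (e & a))) | ~d)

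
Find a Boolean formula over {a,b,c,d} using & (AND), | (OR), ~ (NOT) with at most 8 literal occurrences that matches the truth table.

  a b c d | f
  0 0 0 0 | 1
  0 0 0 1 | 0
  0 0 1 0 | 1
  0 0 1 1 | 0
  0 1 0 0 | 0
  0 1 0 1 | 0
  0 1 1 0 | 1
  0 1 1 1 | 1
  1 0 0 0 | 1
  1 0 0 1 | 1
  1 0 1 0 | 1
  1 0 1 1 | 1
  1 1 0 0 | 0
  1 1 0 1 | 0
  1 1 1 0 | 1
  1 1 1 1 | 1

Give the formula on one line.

((b & c) | ((~d | a) & ~b))

  (b & c) = 0000001100000011
  ~d = 1010101010101010
  (~d | a) = 1010101011111111
  ~b = 1111000011110000
  ((~d | a) & ~b) = 1010000011110000
  ((b & c) | ((~d | a) & ~b)) = 1010001111110011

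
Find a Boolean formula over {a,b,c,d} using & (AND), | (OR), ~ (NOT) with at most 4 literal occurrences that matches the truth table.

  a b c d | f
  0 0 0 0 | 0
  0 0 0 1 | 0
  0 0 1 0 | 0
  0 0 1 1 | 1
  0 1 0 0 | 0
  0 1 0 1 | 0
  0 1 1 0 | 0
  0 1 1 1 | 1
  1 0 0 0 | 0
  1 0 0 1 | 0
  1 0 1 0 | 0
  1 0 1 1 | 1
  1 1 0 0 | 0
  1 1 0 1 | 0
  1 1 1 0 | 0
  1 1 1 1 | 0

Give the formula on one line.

  ~a = 1111111100000000
  ~b = 1111000011110000
  (~a | ~b) = 1111111111110000
  ((~a | ~b) & c) = 0011001100110000
  (((~a | ~b) & c) & d) = 0001000100010000

(((~a | ~b) & c) & d)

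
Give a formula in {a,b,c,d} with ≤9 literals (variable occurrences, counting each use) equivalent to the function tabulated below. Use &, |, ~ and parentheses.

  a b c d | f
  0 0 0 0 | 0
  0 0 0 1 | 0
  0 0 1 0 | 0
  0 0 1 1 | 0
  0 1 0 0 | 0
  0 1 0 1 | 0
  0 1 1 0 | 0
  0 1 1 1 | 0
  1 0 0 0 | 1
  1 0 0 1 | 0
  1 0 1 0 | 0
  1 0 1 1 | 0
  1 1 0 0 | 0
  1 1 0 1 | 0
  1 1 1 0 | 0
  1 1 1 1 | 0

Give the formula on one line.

  ~a = 1111111100000000
  ~d = 1010101010101010
  (~a | ~d) = 1111111110101010
  ((~a | ~d) | b) = 1111111110101111
  ~b = 1111000011110000
  (a & ~b) = 0000000011110000
  ((a & ~b) | c) = 0011001111110011
  ~c = 1100110011001100
  (((a & ~b) | c) & ~c) = 0000000011000000
  (((~a | ~d) | b) & (((a & ~b) | c) & ~c)) = 0000000010000000

(((~a | ~d) | b) & (((a & ~b) | c) & ~c))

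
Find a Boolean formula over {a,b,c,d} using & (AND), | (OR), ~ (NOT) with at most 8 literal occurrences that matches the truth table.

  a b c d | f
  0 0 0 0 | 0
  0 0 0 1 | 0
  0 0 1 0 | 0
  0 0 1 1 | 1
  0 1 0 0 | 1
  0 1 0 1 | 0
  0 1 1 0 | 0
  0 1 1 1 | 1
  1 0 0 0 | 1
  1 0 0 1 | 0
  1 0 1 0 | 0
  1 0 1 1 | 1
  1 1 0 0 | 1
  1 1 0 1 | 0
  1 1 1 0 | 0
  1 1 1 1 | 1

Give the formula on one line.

  ~d = 1010101010101010
  (d | a) = 0101010111111111
  (c | b) = 0011111100111111
  ((d | a) | (c | b)) = 0111111111111111
  ~c = 1100110011001100
  (((d | a) | (c | b)) & ~c) = 0100110011001100
  (~d & (((d | a) | (c | b)) & ~c)) = 0000100010001000
  (d & c) = 0001000100010001
  ((~d & (((d | a) | (c | b)) & ~c)) | (d & c)) = 0001100110011001

((~d & (((d | a) | (c | b)) & ~c)) | (d & c))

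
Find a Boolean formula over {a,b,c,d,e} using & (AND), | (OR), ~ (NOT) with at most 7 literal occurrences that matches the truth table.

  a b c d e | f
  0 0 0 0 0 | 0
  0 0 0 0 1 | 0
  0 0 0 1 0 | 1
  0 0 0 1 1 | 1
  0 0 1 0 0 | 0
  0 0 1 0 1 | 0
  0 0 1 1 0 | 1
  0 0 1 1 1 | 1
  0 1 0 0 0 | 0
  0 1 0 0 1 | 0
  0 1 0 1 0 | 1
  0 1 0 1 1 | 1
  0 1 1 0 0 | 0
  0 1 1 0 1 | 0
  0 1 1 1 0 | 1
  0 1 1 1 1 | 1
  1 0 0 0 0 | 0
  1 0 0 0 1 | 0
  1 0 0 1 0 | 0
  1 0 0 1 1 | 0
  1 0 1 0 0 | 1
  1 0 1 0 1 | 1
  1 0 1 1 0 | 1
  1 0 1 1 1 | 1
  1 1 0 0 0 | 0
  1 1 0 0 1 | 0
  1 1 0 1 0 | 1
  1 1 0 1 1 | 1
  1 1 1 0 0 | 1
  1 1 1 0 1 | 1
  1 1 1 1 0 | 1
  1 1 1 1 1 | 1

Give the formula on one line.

((a | d) & (((b & d) | c) | ~a))

  (a | d) = 00110011001100111111111111111111
  (b & d) = 00000000001100110000000000110011
  ((b & d) | c) = 00001111001111110000111100111111
  ~a = 11111111111111110000000000000000
  (((b & d) | c) | ~a) = 11111111111111110000111100111111
  ((a | d) & (((b & d) | c) | ~a)) = 00110011001100110000111100111111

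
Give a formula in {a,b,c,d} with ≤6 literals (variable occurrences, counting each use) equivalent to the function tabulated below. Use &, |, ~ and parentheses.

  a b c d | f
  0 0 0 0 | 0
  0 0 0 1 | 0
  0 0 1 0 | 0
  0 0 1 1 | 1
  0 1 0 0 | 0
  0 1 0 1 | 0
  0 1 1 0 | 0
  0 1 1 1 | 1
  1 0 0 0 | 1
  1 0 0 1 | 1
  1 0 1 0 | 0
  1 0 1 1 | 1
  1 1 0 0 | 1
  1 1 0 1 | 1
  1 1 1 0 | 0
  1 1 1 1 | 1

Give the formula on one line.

((~c | d) & (c | a))

  ~c = 1100110011001100
  (~c | d) = 1101110111011101
  (c | a) = 0011001111111111
  ((~c | d) & (c | a)) = 0001000111011101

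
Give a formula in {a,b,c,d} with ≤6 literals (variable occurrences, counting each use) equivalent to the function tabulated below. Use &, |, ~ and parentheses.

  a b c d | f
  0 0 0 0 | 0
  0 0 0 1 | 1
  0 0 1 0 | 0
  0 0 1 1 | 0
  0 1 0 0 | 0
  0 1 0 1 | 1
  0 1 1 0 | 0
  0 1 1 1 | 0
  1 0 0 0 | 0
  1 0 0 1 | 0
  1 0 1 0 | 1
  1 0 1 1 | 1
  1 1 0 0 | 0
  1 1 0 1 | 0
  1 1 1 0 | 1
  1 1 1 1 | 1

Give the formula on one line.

(((d & ~a) | (c & a)) & (~c | a))

  ~a = 1111111100000000
  (d & ~a) = 0101010100000000
  (c & a) = 0000000000110011
  ((d & ~a) | (c & a)) = 0101010100110011
  ~c = 1100110011001100
  (~c | a) = 1100110011111111
  (((d & ~a) | (c & a)) & (~c | a)) = 0100010000110011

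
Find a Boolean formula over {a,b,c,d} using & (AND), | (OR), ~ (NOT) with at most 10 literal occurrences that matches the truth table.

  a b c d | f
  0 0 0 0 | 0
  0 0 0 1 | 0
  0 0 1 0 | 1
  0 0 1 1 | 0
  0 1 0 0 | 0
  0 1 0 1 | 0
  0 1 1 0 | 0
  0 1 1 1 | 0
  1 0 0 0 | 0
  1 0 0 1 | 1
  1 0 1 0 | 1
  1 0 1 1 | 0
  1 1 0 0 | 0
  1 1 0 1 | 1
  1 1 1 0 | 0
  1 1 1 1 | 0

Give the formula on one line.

(((~d & c) | (a & ~c)) & ((~b & c) | d))

  ~d = 1010101010101010
  (~d & c) = 0010001000100010
  ~c = 1100110011001100
  (a & ~c) = 0000000011001100
  ((~d & c) | (a & ~c)) = 0010001011101110
  ~b = 1111000011110000
  (~b & c) = 0011000000110000
  ((~b & c) | d) = 0111010101110101
  (((~d & c) | (a & ~c)) & ((~b & c) | d)) = 0010000001100100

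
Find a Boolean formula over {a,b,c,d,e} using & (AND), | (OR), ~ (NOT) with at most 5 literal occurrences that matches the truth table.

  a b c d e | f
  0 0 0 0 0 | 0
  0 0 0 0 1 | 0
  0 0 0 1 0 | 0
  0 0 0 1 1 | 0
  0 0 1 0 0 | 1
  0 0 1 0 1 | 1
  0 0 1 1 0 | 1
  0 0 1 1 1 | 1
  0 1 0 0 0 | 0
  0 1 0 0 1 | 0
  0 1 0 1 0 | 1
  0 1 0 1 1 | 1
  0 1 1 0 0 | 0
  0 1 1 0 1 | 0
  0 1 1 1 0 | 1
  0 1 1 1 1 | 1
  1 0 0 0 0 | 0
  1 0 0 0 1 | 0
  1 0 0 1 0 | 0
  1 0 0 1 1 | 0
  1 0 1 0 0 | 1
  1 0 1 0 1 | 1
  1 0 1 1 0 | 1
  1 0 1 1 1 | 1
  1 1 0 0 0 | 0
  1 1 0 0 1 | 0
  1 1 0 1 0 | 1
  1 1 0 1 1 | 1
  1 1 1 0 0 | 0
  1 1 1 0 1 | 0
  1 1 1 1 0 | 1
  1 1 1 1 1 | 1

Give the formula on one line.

((~b | d) & (c | b))

  ~b = 11111111000000001111111100000000
  (~b | d) = 11111111001100111111111100110011
  (c | b) = 00001111111111110000111111111111
  ((~b | d) & (c | b)) = 00001111001100110000111100110011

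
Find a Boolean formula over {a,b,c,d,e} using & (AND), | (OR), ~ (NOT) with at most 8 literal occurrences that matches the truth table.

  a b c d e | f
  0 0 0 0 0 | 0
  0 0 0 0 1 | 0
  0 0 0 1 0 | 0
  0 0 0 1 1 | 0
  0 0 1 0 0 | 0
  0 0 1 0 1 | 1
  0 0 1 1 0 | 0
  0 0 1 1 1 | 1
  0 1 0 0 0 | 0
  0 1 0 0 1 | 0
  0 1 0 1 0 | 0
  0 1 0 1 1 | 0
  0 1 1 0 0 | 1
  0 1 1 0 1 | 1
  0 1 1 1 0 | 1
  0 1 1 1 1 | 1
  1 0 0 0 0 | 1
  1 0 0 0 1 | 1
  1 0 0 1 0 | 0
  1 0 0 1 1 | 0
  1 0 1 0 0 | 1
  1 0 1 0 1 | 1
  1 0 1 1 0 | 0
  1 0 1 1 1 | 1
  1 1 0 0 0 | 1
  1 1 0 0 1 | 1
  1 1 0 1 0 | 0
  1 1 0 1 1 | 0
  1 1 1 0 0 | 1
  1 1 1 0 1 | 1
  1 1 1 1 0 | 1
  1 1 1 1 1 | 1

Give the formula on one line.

  ~d = 11001100110011001100110011001100
  (a & ~d) = 00000000000000001100110011001100
  ~e = 10101010101010101010101010101010
  (~e & b) = 00000000101010100000000010101010
  ((~e & b) | e) = 01010101111111110101010111111111
  (c & ((~e & b) | e)) = 00000101000011110000010100001111
  ((a & ~d) | (c & ((~e & b) | e))) = 00000101000011111100110111001111

((a & ~d) | (c & ((~e & b) | e)))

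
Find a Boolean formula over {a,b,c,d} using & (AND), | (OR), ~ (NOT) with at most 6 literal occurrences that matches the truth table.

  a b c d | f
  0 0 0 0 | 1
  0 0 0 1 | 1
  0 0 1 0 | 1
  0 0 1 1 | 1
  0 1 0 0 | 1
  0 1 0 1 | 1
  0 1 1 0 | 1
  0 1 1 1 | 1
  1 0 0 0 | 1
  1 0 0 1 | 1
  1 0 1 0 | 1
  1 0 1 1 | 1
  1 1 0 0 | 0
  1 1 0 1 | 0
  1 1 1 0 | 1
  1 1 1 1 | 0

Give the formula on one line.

  ~b = 1111000011110000
  (c & a) = 0000000000110011
  ~d = 1010101010101010
  (c & ~d) = 0010001000100010
  ((c & a) & (c & ~d)) = 0000000000100010
  (~b | ((c & a) & (c & ~d))) = 1111000011110010
  ~a = 1111111100000000
  ((~b | ((c & a) & (c & ~d))) | ~a) = 1111111111110010

((~b | ((c & a) & (c & ~d))) | ~a)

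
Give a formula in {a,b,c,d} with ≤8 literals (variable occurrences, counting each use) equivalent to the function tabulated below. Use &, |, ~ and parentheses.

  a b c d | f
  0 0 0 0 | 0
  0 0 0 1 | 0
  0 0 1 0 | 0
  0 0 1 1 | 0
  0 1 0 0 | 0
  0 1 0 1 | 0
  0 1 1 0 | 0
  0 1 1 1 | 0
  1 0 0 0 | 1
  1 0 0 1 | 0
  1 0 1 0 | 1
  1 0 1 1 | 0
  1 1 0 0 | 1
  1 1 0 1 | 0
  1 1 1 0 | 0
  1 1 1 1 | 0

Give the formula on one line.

  ~c = 1100110011001100
  (~c | d) = 1101110111011101
  ~b = 1111000011110000
  ((~c | d) | ~b) = 1111110111111101
  ~d = 1010101010101010
  (a & ~d) = 0000000010101010
  (((~c | d) | ~b) & (a & ~d)) = 0000000010101000

(((~c | d) | ~b) & (a & ~d))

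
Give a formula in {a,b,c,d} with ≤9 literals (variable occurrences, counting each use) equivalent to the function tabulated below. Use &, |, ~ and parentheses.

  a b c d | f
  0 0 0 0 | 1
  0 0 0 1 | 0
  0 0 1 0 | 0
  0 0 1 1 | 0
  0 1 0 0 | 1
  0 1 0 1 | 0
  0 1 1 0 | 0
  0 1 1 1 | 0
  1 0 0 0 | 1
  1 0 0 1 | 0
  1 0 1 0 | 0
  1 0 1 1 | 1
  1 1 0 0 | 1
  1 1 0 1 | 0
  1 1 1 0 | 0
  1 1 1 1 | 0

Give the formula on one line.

  ~d = 1010101010101010
  (c | ~d) = 1011101110111011
  ~c = 1100110011001100
  ~b = 1111000011110000
  (a & d) = 0000000001010101
  (~b & (a & d)) = 0000000001010000
  (~c | (~b & (a & d))) = 1100110011011100
  ((c | ~d) & (~c | (~b & (a & d)))) = 1000100010011000

((c | ~d) & (~c | (~b & (a & d))))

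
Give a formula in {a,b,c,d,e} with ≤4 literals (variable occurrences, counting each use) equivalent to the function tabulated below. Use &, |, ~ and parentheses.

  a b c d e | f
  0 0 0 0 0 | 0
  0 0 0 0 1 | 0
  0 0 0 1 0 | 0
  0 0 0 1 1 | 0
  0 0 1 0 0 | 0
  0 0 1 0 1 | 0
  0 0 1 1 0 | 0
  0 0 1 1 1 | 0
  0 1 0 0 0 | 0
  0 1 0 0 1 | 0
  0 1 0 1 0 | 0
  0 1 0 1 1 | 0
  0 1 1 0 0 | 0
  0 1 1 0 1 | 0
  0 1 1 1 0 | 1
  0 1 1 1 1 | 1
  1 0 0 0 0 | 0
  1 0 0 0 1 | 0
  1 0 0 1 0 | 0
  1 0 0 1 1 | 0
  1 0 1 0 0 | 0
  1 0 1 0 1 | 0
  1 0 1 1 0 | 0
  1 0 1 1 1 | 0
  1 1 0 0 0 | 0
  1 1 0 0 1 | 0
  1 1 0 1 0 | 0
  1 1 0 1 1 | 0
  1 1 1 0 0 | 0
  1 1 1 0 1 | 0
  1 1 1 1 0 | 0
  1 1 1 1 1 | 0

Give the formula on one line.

((c & b) & (d & ~a))

  (c & b) = 00000000000011110000000000001111
  ~a = 11111111111111110000000000000000
  (d & ~a) = 00110011001100110000000000000000
  ((c & b) & (d & ~a)) = 00000000000000110000000000000000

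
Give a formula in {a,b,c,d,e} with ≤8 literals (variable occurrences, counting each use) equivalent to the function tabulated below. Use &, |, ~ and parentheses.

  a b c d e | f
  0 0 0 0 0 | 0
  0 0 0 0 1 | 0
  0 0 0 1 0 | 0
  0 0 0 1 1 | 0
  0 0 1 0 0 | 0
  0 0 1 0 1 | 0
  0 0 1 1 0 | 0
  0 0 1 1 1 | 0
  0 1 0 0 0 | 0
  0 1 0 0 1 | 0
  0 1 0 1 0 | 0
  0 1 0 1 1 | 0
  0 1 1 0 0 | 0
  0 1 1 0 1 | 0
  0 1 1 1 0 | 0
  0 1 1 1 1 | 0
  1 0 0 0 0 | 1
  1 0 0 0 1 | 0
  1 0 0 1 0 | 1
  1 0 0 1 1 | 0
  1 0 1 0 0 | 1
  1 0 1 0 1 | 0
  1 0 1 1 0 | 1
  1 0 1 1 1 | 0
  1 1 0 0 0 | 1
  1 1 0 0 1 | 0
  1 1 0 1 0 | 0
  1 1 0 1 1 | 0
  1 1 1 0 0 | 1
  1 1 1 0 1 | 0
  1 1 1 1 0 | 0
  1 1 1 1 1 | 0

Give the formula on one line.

  ~e = 10101010101010101010101010101010
  (a & ~e) = 00000000000000001010101010101010
  ~d = 11001100110011001100110011001100
  (b & ~d) = 00000000110011000000000011001100
  ~b = 11111111000000001111111100000000
  ((b & ~d) | ~b) = 11111111110011001111111111001100
  ((a & ~e) & ((b & ~d) | ~b)) = 00000000000000001010101010001000

((a & ~e) & ((b & ~d) | ~b))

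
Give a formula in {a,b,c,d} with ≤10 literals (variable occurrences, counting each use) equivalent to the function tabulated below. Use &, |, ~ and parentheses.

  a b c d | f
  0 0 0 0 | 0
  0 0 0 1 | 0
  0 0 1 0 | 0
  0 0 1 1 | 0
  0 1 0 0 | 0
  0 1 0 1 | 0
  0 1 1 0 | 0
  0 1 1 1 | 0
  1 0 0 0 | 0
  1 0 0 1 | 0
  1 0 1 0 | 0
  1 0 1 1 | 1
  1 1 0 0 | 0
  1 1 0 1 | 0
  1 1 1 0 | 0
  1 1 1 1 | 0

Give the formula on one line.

(((d & ((~b | ~a) & (a | b))) & c) & (a & c))

  ~b = 1111000011110000
  ~a = 1111111100000000
  (~b | ~a) = 1111111111110000
  (a | b) = 0000111111111111
  ((~b | ~a) & (a | b)) = 0000111111110000
  (d & ((~b | ~a) & (a | b))) = 0000010101010000
  ((d & ((~b | ~a) & (a | b))) & c) = 0000000100010000
  (a & c) = 0000000000110011
  (((d & ((~b | ~a) & (a | b))) & c) & (a & c)) = 0000000000010000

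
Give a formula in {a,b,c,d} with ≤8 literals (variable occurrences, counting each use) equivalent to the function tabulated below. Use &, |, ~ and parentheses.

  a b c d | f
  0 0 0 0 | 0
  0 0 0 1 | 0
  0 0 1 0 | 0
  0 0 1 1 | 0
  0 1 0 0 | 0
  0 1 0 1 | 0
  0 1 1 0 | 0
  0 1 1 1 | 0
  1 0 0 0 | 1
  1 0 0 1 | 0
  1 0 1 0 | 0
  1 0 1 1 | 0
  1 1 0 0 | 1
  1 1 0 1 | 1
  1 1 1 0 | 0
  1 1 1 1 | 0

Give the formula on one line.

(((((b & a) | ~d) & c) | ((b | ~d) & a)) & ~c)

  (b & a) = 0000000000001111
  ~d = 1010101010101010
  ((b & a) | ~d) = 1010101010101111
  (((b & a) | ~d) & c) = 0010001000100011
  (b | ~d) = 1010111110101111
  ((b | ~d) & a) = 0000000010101111
  ((((b & a) | ~d) & c) | ((b | ~d) & a)) = 0010001010101111
  ~c = 1100110011001100
  (((((b & a) | ~d) & c) | ((b | ~d) & a)) & ~c) = 0000000010001100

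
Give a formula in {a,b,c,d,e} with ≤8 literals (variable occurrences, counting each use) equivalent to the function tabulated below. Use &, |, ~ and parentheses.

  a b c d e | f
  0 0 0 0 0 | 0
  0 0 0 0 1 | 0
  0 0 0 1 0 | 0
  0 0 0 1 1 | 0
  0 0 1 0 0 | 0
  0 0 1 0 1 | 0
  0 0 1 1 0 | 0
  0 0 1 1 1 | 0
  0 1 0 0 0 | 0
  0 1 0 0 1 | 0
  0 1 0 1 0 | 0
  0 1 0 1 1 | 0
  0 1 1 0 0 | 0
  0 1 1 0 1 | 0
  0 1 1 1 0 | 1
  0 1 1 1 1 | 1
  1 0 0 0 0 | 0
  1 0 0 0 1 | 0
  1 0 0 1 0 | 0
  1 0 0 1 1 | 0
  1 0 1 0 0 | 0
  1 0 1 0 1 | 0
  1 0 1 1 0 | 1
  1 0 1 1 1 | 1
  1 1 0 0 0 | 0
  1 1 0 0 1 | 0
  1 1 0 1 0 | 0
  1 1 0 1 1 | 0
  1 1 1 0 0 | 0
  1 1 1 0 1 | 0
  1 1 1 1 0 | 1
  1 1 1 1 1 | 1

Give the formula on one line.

  ~d = 11001100110011001100110011001100
  ~b = 11111111000000001111111100000000
  (~d & ~b) = 11001100000000001100110000000000
  ((~d & ~b) | a) = 11001100000000001111111111111111
  (b | ((~d & ~b) | a)) = 11001100111111111111111111111111
  (d & c) = 00000011000000110000001100000011
  ((b | ((~d & ~b) | a)) & (d & c)) = 00000000000000110000001100000011

((b | ((~d & ~b) | a)) & (d & c))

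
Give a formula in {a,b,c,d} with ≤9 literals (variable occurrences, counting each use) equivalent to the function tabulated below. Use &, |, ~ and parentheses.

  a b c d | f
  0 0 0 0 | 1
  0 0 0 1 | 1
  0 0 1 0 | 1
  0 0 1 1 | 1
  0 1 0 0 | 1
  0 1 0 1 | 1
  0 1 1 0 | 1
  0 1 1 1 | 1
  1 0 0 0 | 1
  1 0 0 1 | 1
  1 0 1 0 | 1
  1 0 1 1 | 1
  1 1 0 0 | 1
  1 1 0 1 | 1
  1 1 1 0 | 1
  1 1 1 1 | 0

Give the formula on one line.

  ~c = 1100110011001100
  (~c & b) = 0000110000001100
  (~c & d) = 0100010001000100
  ((~c & b) & (~c & d)) = 0000010000000100
  ~b = 1111000011110000
  ~d = 1010101010101010
  (~b | ~d) = 1111101011111010
  ~a = 1111111100000000
  ((~b | ~d) | ~a) = 1111111111111010
  (((~c & b) & (~c & d)) | ((~b | ~d) | ~a)) = 1111111111111110

(((~c & b) & (~c & d)) | ((~b | ~d) | ~a))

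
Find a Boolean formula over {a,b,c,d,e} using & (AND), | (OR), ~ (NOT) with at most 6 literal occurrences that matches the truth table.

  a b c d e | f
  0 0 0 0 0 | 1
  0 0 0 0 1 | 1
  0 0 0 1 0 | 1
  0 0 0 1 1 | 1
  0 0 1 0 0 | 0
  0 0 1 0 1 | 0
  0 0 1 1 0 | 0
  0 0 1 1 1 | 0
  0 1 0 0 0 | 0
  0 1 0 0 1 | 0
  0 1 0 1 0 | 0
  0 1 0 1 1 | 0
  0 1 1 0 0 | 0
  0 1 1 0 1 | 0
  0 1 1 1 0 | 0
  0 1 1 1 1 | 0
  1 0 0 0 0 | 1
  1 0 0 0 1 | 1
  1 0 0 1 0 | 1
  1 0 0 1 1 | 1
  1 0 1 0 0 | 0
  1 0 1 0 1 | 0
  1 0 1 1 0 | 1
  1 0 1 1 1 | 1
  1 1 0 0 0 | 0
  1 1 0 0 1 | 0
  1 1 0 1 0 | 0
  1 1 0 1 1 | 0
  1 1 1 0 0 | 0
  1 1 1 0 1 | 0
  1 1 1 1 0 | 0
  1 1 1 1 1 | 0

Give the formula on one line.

  ~b = 11111111000000001111111100000000
  (a & d) = 00000000000000000011001100110011
  ~c = 11110000111100001111000011110000
  ((a & d) | ~c) = 11110000111100001111001111110011
  (~b & ((a & d) | ~c)) = 11110000000000001111001100000000

(~b & ((a & d) | ~c))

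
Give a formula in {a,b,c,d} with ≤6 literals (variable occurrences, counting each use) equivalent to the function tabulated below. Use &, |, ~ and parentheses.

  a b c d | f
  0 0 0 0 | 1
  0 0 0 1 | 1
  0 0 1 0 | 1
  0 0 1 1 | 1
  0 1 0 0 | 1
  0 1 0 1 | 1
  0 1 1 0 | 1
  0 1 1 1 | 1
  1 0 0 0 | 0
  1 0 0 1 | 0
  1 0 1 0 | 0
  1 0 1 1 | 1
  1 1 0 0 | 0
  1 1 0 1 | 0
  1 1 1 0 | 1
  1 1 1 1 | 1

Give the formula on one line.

(~a | (c & (d | b)))

  ~a = 1111111100000000
  (d | b) = 0101111101011111
  (c & (d | b)) = 0001001100010011
  (~a | (c & (d | b))) = 1111111100010011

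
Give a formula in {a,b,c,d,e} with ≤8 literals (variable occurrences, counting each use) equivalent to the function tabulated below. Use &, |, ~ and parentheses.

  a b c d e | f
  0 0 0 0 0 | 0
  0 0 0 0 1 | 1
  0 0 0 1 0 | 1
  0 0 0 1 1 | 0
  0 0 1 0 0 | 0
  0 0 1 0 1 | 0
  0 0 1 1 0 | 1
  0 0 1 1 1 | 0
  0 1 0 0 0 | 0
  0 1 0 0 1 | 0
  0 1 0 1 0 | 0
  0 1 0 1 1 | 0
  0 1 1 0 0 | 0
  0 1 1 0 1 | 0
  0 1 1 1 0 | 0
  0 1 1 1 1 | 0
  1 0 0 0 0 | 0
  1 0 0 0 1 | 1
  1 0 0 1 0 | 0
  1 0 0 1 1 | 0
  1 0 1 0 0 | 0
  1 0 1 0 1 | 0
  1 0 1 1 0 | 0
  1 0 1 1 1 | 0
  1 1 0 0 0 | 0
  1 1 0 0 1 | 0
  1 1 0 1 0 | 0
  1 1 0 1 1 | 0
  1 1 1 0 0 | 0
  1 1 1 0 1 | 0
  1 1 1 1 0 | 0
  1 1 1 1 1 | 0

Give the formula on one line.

(~b & ((e & (~d & ~c)) | ((d & ~a) & (~d | ~e))))

  ~b = 11111111000000001111111100000000
  ~d = 11001100110011001100110011001100
  ~c = 11110000111100001111000011110000
  (~d & ~c) = 11000000110000001100000011000000
  (e & (~d & ~c)) = 01000000010000000100000001000000
  ~a = 11111111111111110000000000000000
  (d & ~a) = 00110011001100110000000000000000
  ~e = 10101010101010101010101010101010
  (~d | ~e) = 11101110111011101110111011101110
  ((d & ~a) & (~d | ~e)) = 00100010001000100000000000000000
  ((e & (~d & ~c)) | ((d & ~a) & (~d | ~e))) = 01100010011000100100000001000000
  (~b & ((e & (~d & ~c)) | ((d & ~a) & (~d | ~e)))) = 01100010000000000100000000000000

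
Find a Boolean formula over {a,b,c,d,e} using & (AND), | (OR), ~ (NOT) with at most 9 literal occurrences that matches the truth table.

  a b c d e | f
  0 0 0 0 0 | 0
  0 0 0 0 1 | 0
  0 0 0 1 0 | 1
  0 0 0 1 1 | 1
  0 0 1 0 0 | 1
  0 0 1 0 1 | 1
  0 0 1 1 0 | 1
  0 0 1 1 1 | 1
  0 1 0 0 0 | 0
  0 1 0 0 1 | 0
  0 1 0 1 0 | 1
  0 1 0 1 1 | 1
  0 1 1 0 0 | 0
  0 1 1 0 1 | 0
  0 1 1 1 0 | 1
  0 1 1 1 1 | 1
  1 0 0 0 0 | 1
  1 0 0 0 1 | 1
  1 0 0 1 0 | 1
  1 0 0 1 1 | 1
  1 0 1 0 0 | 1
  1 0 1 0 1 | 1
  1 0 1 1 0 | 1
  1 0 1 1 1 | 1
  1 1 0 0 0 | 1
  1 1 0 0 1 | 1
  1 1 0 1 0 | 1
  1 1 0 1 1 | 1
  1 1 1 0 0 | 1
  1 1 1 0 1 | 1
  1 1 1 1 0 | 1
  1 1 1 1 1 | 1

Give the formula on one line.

((c & ((~c | ~b) | a)) | (d | (a & ~c)))

  ~c = 11110000111100001111000011110000
  ~b = 11111111000000001111111100000000
  (~c | ~b) = 11111111111100001111111111110000
  ((~c | ~b) | a) = 11111111111100001111111111111111
  (c & ((~c | ~b) | a)) = 00001111000000000000111100001111
  (a & ~c) = 00000000000000001111000011110000
  (d | (a & ~c)) = 00110011001100111111001111110011
  ((c & ((~c | ~b) | a)) | (d | (a & ~c))) = 00111111001100111111111111111111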